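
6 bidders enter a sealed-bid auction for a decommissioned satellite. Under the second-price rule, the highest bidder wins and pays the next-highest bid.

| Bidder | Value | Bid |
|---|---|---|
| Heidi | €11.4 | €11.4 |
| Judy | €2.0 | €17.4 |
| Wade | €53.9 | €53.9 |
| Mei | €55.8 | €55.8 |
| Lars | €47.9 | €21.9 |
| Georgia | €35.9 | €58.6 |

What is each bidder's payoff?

Payoffs: Heidi €0.0, Judy €0.0, Wade €0.0, Mei €0.0, Lars €0.0, Georgia -€19.9.

Bids in descending order: Georgia €58.6, then Mei €55.8, then Wade €53.9, then Lars €21.9, then Judy €17.4, then Heidi €11.4.
Georgia has the top bid and wins; the price is the second-highest bid, €55.8.
Georgia's payoff = €35.9 − €55.8 = -€19.9. All other bidders lose, so their payoff is 0.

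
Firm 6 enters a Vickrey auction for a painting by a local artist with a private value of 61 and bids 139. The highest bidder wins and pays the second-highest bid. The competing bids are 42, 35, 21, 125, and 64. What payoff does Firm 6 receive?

The bidder's payoff: -64.

Highest competing bid: 125.
Firm 6's bid 139 is the highest overall, so Firm 6 wins and pays the second-highest bid, 125.
Payoff = value − price = 61 − 125 = -64.
Overbidding won the item at a price above value — truthful bidding would have avoided this loss.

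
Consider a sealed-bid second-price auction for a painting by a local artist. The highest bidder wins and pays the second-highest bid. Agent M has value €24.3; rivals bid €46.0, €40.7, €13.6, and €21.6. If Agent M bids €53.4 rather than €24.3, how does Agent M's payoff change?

The highest competing bid is €46.0.
Bidding truthfully at €24.3: the top bid is €46.0 (a rival), so Agent M loses. Payoff = €0.0.
Bidding €53.4: Agent M has the top bid, wins, and pays the second-highest bid €46.0. Payoff = €24.3 − €46.0 = -€21.7.
Change = -€21.7 − €0.0 = -€21.7.

-€21.7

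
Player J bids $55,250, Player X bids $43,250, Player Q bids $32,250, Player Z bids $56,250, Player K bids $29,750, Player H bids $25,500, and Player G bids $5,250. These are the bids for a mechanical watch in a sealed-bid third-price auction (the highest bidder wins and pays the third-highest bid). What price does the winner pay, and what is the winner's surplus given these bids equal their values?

Price $43,250; surplus $13,000.

Ranking the bids: Player Z $56,250 > Player J $55,250 > Player X $43,250 > Player Q $32,250 > Player K $29,750 > Player H $25,500 > Player G $5,250.
Player Z is the highest bidder, so Player Z wins.
Under the third-price rule, the price is the third-highest bid: $43,250.
Surplus = $56,250 − $43,250 = $13,000.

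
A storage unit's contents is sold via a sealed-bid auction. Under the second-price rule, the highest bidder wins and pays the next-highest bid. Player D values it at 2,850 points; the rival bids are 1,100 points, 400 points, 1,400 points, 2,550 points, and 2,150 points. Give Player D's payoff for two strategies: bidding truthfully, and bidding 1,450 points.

(a) 300 points  (b) 0 points

The highest competing bid is 2,550 points.
Bidding truthfully at 2,850 points: Player D has the top bid, wins, and pays the second-highest bid 2,550 points. Payoff = 2,850 points − 2,550 points = 300 points.
Bidding 1,450 points: the top bid is 2,550 points (a rival), so Player D loses. Payoff = 0 points.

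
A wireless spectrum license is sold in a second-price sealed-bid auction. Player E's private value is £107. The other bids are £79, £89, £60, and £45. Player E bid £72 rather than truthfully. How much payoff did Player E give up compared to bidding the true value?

The highest competing bid is £89.
Bidding truthfully at £107: Player E has the top bid, wins, and pays the second-highest bid £89. Payoff = £107 − £89 = £18.
Bidding £72: the top bid is £89 (a rival), so Player E loses. Payoff = £0.
Regret = truthful payoff − actual payoff = £18 − £0 = £18.

Regret: £18.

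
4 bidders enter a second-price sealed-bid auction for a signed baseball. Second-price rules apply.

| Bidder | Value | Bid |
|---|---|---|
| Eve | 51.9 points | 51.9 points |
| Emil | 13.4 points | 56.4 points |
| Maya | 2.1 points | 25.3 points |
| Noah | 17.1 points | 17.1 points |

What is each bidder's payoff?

Eve 0.0 points, Emil -38.5 points, Maya 0.0 points, Noah 0.0 points.

Ordered from highest: Emil 56.4 points, then Eve 51.9 points, then Maya 25.3 points, then Noah 17.1 points.
Emil has the top bid and wins; the price is the second-highest bid, 51.9 points.
Emil's payoff = 13.4 points − 51.9 points = -38.5 points. All other bidders lose, so their payoff is 0.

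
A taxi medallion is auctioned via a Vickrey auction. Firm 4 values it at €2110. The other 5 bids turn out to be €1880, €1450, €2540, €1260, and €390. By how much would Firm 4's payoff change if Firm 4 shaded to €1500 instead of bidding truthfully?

The highest competing bid is €2540.
Bidding truthfully at €2110: the top bid is €2540 (a rival), so Firm 4 loses. Payoff = €0.
Bidding €1500: the top bid is €2540 (a rival), so Firm 4 loses. Payoff = €0.
Change = €0 − €0 = €0.

€0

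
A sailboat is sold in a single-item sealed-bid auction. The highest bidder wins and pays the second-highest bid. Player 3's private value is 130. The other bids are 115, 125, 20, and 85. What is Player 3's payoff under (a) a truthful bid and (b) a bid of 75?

The highest competing bid is 125.
Bidding truthfully at 130: Player 3 has the top bid, wins, and pays the second-highest bid 125. Payoff = 130 − 125 = 5.
Bidding 75: the top bid is 125 (a rival), so Player 3 loses. Payoff = 0.

(a) 5  (b) 0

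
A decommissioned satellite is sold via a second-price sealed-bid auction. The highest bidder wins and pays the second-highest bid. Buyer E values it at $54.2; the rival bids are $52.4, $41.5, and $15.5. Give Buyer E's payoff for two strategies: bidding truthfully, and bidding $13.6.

Truthful: $1.8; alternative: $0.0.

The highest competing bid is $52.4.
Bidding truthfully at $54.2: Buyer E has the top bid, wins, and pays the second-highest bid $52.4. Payoff = $54.2 − $52.4 = $1.8.
Bidding $13.6: the top bid is $52.4 (a rival), so Buyer E loses. Payoff = $0.0.
Deviating from a truthful bid can only lose payoff in a second-price auction — never gain.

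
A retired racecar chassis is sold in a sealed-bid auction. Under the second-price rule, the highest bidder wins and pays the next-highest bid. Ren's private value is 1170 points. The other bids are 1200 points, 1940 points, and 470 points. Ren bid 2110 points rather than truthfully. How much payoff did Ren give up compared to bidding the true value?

The highest competing bid is 1940 points.
Bidding truthfully at 1170 points: the top bid is 1940 points (a rival), so Ren loses. Payoff = 0 points.
Bidding 2110 points: Ren has the top bid, wins, and pays the second-highest bid 1940 points. Payoff = 1170 points − 1940 points = -770 points.
Regret = truthful payoff − actual payoff = 0 points − -770 points = 770 points.

Payoff forgone: 770 points.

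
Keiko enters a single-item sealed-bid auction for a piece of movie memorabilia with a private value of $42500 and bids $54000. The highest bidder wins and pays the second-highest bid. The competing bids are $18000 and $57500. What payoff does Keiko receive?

$0

Highest competing bid: $57500.
Keiko's bid $54000 is not the highest, so Keiko loses, pays nothing, and earns zero payoff.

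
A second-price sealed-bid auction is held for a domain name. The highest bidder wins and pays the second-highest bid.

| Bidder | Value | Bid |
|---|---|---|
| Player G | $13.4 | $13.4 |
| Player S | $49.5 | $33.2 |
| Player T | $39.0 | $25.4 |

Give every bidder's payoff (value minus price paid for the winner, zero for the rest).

Payoffs: Player G $0.0, Player S $24.1, Player T $0.0.

Ranking the bids: Player S $33.2; Player T $25.4; Player G $13.4.
Player S has the top bid and wins; the price is the second-highest bid, $25.4.
Player S's payoff = $49.5 − $25.4 = $24.1. All other bidders lose, so their payoff is 0.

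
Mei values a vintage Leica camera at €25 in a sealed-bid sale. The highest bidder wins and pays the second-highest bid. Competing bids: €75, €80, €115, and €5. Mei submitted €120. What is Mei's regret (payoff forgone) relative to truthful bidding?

Payoff forgone: €90.

The highest competing bid is €115.
Bidding truthfully at €25: the top bid is €115 (a rival), so Mei loses. Payoff = €0.
Bidding €120: Mei has the top bid, wins, and pays the second-highest bid €115. Payoff = €25 − €115 = -€90.
Regret = truthful payoff − actual payoff = €0 − -€90 = €90.
This is the dominant-strategy logic: truthful bidding weakly beats any alternative.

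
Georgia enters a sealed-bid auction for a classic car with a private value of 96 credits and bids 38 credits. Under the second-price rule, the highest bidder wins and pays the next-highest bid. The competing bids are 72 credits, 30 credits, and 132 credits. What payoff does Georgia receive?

Highest competing bid: 132 credits.
Georgia's bid 38 credits is not the highest, so Georgia loses, pays nothing, and earns zero payoff.

Payoff = 0 credits.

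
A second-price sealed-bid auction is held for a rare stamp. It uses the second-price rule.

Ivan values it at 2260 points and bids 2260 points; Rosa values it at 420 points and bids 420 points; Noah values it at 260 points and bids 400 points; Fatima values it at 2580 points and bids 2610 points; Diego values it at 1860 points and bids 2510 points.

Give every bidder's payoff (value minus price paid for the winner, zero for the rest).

Ranking the bids: Fatima 2610 points > Diego 2510 points > Ivan 2260 points > Rosa 420 points > Noah 400 points.
Fatima has the top bid and wins; the price is the second-highest bid, 2510 points.
Fatima's payoff = 2580 points − 2510 points = 70 points. All other bidders lose, so their payoff is 0.

Ivan 0 points, Rosa 0 points, Noah 0 points, Fatima 70 points, Diego 0 points.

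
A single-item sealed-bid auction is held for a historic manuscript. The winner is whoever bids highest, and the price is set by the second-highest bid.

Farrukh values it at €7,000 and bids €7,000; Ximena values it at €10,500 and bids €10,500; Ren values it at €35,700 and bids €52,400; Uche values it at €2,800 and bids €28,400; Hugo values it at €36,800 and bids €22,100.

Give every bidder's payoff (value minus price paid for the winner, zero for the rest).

Bids in descending order: Ren €52,400 > Uche €28,400 > Hugo €22,100 > Ximena €10,500 > Farrukh €7,000.
Ren has the top bid and wins; the price is the second-highest bid, €28,400.
Ren's payoff = €35,700 − €28,400 = €7,300. All other bidders lose, so their payoff is 0.

Farrukh €0, Ximena €0, Ren €7,300, Uche €0, Hugo €0.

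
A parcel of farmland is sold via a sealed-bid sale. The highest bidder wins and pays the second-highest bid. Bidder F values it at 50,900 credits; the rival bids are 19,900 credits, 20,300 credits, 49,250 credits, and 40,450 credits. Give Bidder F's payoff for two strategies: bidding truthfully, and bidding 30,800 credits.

The highest competing bid is 49,250 credits.
Bidding truthfully at 50,900 credits: Bidder F has the top bid, wins, and pays the second-highest bid 49,250 credits. Payoff = 50,900 credits − 49,250 credits = 1,650 credits.
Bidding 30,800 credits: the top bid is 49,250 credits (a rival), so Bidder F loses. Payoff = 0 credits.
This is the dominant-strategy logic: truthful bidding weakly beats any alternative.

(a) 1,650 credits  (b) 0 credits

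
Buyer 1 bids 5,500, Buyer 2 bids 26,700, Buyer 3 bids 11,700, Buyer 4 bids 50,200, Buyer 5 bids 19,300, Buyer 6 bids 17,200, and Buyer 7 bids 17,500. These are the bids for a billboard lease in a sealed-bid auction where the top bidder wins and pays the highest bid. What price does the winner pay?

Ordered from highest: Buyer 4 50,200 > Buyer 2 26,700 > Buyer 5 19,300 > Buyer 7 17,500 > Buyer 6 17,200 > Buyer 3 11,700 > Buyer 1 5,500.
Buyer 4 is the highest bidder, so Buyer 4 wins.
Under the first-price rule, the price is the highest bid: 50,200.

50,200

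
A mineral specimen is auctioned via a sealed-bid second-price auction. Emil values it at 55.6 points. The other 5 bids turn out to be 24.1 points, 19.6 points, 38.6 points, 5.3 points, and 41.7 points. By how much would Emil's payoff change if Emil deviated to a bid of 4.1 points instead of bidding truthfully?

The highest competing bid is 41.7 points.
Bidding truthfully at 55.6 points: Emil has the top bid, wins, and pays the second-highest bid 41.7 points. Payoff = 55.6 points − 41.7 points = 13.9 points.
Bidding 4.1 points: the top bid is 41.7 points (a rival), so Emil loses. Payoff = 0.0 points.
Change = 0.0 points − 13.9 points = -13.9 points.
This is the dominant-strategy logic: truthful bidding weakly beats any alternative.

-13.9 points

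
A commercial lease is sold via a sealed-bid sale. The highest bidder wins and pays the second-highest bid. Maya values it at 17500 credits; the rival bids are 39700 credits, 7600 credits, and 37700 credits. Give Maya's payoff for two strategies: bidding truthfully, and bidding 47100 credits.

(a) 0 credits  (b) -22200 credits

The highest competing bid is 39700 credits.
Bidding truthfully at 17500 credits: the top bid is 39700 credits (a rival), so Maya loses. Payoff = 0 credits.
Bidding 47100 credits: Maya has the top bid, wins, and pays the second-highest bid 39700 credits. Payoff = 17500 credits − 39700 credits = -22200 credits.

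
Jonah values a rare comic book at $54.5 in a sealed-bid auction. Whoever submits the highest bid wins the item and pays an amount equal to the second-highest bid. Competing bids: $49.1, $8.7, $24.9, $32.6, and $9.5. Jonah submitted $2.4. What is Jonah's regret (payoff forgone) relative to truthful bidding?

The highest competing bid is $49.1.
Bidding truthfully at $54.5: Jonah has the top bid, wins, and pays the second-highest bid $49.1. Payoff = $54.5 − $49.1 = $5.4.
Bidding $2.4: the top bid is $49.1 (a rival), so Jonah loses. Payoff = $0.0.
Regret = truthful payoff − actual payoff = $5.4 − $0.0 = $5.4.

Payoff forgone: $5.4.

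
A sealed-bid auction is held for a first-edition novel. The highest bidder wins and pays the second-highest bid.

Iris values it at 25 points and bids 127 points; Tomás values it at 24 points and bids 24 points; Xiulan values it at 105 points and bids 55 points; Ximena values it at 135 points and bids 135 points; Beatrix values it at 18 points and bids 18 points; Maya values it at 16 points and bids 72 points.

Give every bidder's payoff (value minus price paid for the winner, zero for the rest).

Payoffs: Iris 0 points, Tomás 0 points, Xiulan 0 points, Ximena 8 points, Beatrix 0 points, Maya 0 points.

Sorted high to low: Ximena 135 points; Iris 127 points; Maya 72 points; Xiulan 55 points; Tomás 24 points; Beatrix 18 points.
Ximena has the top bid and wins; the price is the second-highest bid, 127 points.
Ximena's payoff = 135 points − 127 points = 8 points. All other bidders lose, so their payoff is 0.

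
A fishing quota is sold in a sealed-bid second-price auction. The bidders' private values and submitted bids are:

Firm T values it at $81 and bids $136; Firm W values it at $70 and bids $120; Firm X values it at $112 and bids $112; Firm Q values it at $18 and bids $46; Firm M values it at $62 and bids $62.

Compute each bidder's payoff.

Bids in descending order: Firm T $136; Firm W $120; Firm X $112; Firm M $62; Firm Q $46.
Firm T has the top bid and wins; the price is the second-highest bid, $120.
Firm T's payoff = $81 − $120 = -$39. All other bidders lose, so their payoff is 0.

Payoffs: Firm T -$39, Firm W $0, Firm X $0, Firm Q $0, Firm M $0.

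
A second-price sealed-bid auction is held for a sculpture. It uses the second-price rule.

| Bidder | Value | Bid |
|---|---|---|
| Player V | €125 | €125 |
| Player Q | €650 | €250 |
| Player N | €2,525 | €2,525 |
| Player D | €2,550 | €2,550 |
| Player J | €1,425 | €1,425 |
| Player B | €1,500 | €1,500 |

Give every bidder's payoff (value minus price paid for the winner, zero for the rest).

Ordered from highest: Player D €2,550 > Player N €2,525 > Player B €1,500 > Player J €1,425 > Player Q €250 > Player V €125.
Player D has the top bid and wins; the price is the second-highest bid, €2,525.
Player D's payoff = €2,550 − €2,525 = €25. All other bidders lose, so their payoff is 0.

Payoffs: Player V €0, Player Q €0, Player N €0, Player D €25, Player J €0, Player B €0.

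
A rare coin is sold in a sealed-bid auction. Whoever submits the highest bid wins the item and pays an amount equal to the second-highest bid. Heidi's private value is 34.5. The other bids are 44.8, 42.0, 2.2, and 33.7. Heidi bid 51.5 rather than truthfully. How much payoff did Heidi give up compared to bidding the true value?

Payoff forgone: 10.3.

The highest competing bid is 44.8.
Bidding truthfully at 34.5: the top bid is 44.8 (a rival), so Heidi loses. Payoff = 0.0.
Bidding 51.5: Heidi has the top bid, wins, and pays the second-highest bid 44.8. Payoff = 34.5 − 44.8 = -10.3.
Regret = truthful payoff − actual payoff = 0.0 − -10.3 = 10.3.
Deviating from a truthful bid can only lose payoff in a second-price auction — never gain.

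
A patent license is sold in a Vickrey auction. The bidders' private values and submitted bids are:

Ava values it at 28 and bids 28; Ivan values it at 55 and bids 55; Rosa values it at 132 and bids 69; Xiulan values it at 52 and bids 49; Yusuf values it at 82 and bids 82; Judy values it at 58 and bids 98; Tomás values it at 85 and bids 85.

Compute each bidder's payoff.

Ava 0, Ivan 0, Rosa 0, Xiulan 0, Yusuf 0, Judy -27, Tomás 0.

Bids in descending order: Judy 98, then Tomás 85, then Yusuf 82, then Rosa 69, then Ivan 55, then Xiulan 49, then Ava 28.
Judy has the top bid and wins; the price is the second-highest bid, 85.
Judy's payoff = 58 − 85 = -27. All other bidders lose, so their payoff is 0.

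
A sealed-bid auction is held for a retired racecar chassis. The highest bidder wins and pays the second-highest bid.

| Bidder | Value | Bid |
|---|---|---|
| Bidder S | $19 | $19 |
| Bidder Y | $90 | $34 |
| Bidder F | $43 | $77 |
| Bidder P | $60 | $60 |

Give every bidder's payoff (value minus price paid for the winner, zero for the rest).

Bids in descending order: Bidder F $77 > Bidder P $60 > Bidder Y $34 > Bidder S $19.
Bidder F has the top bid and wins; the price is the second-highest bid, $60.
Bidder F's payoff = $43 − $60 = -$17. All other bidders lose, so their payoff is 0.

Payoffs: Bidder S $0, Bidder Y $0, Bidder F -$17, Bidder P $0.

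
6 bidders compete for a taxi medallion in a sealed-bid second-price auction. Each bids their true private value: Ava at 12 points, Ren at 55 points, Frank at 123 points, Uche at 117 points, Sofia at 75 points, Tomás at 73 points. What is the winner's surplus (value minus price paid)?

Winner's surplus: 6 points.

Ranking the bids: Frank 123 points > Uche 117 points > Sofia 75 points > Tomás 73 points > Ren 55 points > Ava 12 points.
Frank wins with the top bid and pays the second-highest, 117 points.
Surplus = 123 points − 117 points = 6 points.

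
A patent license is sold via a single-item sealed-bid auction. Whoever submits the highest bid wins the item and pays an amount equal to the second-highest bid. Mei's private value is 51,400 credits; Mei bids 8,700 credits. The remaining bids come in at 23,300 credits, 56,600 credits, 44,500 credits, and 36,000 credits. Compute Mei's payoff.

0 credits

Highest competing bid: 56,600 credits.
Mei's bid 8,700 credits is not the highest, so Mei loses, pays nothing, and earns zero payoff.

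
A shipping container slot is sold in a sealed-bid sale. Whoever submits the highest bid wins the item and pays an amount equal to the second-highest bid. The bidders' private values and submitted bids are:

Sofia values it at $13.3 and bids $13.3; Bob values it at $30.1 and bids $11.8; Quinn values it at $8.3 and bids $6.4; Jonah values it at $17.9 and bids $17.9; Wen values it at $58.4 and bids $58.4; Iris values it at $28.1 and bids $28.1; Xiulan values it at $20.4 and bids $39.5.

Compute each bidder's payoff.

Sofia $0.0, Bob $0.0, Quinn $0.0, Jonah $0.0, Wen $18.9, Iris $0.0, Xiulan $0.0.

Bids in descending order: Wen $58.4 > Xiulan $39.5 > Iris $28.1 > Jonah $17.9 > Sofia $13.3 > Bob $11.8 > Quinn $6.4.
Wen has the top bid and wins; the price is the second-highest bid, $39.5.
Wen's payoff = $58.4 − $39.5 = $18.9. All other bidders lose, so their payoff is 0.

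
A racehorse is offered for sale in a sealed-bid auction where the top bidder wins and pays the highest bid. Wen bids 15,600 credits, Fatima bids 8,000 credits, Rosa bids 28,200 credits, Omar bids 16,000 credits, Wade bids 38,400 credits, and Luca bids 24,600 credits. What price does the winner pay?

Price paid: 38,400 credits.

Sorted high to low: Wade 38,400 credits; Rosa 28,200 credits; Luca 24,600 credits; Omar 16,000 credits; Wen 15,600 credits; Fatima 8,000 credits.
Wade is the highest bidder, so Wade wins.
Under the first-price rule, the price is the highest bid: 38,400 credits.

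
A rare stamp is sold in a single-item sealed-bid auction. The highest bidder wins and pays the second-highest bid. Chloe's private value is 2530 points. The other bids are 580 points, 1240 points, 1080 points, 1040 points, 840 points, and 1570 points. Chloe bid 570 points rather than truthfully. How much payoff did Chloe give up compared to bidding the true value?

Payoff forgone: 960 points.

The highest competing bid is 1570 points.
Bidding truthfully at 2530 points: Chloe has the top bid, wins, and pays the second-highest bid 1570 points. Payoff = 2530 points − 1570 points = 960 points.
Bidding 570 points: the top bid is 1570 points (a rival), so Chloe loses. Payoff = 0 points.
Regret = truthful payoff − actual payoff = 960 points − 0 points = 960 points.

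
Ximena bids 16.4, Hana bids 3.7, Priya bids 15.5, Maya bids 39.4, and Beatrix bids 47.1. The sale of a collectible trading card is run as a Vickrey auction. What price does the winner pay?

Price paid: 39.4.

Ranking the bids: Beatrix 47.1 > Maya 39.4 > Ximena 16.4 > Priya 15.5 > Hana 3.7.
Beatrix has the highest bid, so Beatrix wins.
The second-highest bid is 39.4, so that is what Beatrix pays.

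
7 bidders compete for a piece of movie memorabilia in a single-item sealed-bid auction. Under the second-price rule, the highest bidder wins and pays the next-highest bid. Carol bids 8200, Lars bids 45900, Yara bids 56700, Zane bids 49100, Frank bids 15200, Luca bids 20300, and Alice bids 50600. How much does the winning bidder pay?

50600

Sorted high to low: Yara 56700 > Alice 50600 > Zane 49100 > Lars 45900 > Luca 20300 > Frank 15200 > Carol 8200.
Yara has the highest bid, so Yara wins.
The second-highest bid is 50600, so that is what Yara pays.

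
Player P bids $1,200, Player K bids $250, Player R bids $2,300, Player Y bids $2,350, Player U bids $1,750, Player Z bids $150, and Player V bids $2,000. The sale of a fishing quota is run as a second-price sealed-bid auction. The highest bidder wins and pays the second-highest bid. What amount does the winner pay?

Ordered from highest: Player Y $2,350, then Player R $2,300, then Player V $2,000, then Player U $1,750, then Player P $1,200, then Player K $250, then Player Z $150.
Player Y has the highest bid, so Player Y wins.
The second-highest bid is $2,300, so that is what Player Y pays.

Price paid: $2,300.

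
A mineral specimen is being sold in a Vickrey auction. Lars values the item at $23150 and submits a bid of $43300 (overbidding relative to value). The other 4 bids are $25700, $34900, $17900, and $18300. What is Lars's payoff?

Highest competing bid: $34900.
Lars's bid $43300 is the highest overall, so Lars wins and pays the second-highest bid, $34900.
Payoff = value − price = $23150 − $34900 = -$11750.
Overbidding won the item at a price above value — truthful bidding would have avoided this loss.

Lars's payoff: -$11750.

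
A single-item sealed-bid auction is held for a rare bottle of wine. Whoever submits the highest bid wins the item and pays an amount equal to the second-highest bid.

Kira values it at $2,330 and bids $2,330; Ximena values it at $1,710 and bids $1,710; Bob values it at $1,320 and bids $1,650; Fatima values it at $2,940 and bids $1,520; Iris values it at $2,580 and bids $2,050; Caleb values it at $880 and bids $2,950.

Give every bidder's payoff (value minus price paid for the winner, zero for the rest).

Ranking the bids: Caleb $2,950 > Kira $2,330 > Iris $2,050 > Ximena $1,710 > Bob $1,650 > Fatima $1,520.
Caleb has the top bid and wins; the price is the second-highest bid, $2,330.
Caleb's payoff = $880 − $2,330 = -$1,450. All other bidders lose, so their payoff is 0.

Payoffs: Kira $0, Ximena $0, Bob $0, Fatima $0, Iris $0, Caleb -$1,450.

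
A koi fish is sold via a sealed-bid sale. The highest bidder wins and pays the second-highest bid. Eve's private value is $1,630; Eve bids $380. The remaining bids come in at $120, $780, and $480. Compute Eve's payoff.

$0

Highest competing bid: $780.
Eve's bid $380 is not the highest, so Eve loses, pays nothing, and earns zero payoff.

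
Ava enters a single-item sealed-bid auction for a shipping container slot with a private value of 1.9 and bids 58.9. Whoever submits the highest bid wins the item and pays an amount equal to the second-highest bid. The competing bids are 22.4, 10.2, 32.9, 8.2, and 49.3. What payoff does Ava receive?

Highest competing bid: 49.3.
Ava's bid 58.9 is the highest overall, so Ava wins and pays the second-highest bid, 49.3.
Payoff = value − price = 1.9 − 49.3 = -47.4.
Overbidding won the item at a price above value — truthful bidding would have avoided this loss.

-47.4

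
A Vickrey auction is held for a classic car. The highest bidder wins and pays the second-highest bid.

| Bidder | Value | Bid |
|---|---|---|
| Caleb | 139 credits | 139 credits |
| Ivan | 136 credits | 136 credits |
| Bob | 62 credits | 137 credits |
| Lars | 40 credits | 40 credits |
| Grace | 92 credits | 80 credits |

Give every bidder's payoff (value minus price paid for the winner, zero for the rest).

Ranking the bids: Caleb 139 credits, then Bob 137 credits, then Ivan 136 credits, then Grace 80 credits, then Lars 40 credits.
Caleb has the top bid and wins; the price is the second-highest bid, 137 credits.
Caleb's payoff = 139 credits − 137 credits = 2 credits. All other bidders lose, so their payoff is 0.

Caleb 2 credits, Ivan 0 credits, Bob 0 credits, Lars 0 credits, Grace 0 credits.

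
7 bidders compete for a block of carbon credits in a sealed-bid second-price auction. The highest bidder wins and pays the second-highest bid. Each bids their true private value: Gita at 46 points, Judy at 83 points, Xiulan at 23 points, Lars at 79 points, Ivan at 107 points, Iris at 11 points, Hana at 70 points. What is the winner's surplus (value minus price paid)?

24 points

Bids in descending order: Ivan 107 points, then Judy 83 points, then Lars 79 points, then Hana 70 points, then Gita 46 points, then Xiulan 23 points, then Iris 11 points.
Ivan wins with the top bid and pays the second-highest, 83 points.
Surplus = 107 points − 83 points = 24 points.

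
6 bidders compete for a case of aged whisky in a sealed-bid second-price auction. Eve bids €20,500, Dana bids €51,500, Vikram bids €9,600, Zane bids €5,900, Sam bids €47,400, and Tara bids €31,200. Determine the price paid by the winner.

Ordered from highest: Dana €51,500 > Sam €47,400 > Tara €31,200 > Eve €20,500 > Vikram €9,600 > Zane €5,900.
Dana has the highest bid, so Dana wins.
The second-highest bid is €47,400, so that is what Dana pays.

Price paid: €47,400.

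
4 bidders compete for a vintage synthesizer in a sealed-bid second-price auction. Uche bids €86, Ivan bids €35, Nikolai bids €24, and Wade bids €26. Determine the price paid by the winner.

Ordered from highest: Uche €86 > Ivan €35 > Wade €26 > Nikolai €24.
Uche has the highest bid, so Uche wins.
The second-highest bid is €35, so that is what Uche pays.

€35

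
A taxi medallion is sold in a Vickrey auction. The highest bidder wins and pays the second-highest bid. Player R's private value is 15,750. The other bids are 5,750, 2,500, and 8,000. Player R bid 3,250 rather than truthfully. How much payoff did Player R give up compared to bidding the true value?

The highest competing bid is 8,000.
Bidding truthfully at 15,750: Player R has the top bid, wins, and pays the second-highest bid 8,000. Payoff = 15,750 − 8,000 = 7,750.
Bidding 3,250: the top bid is 8,000 (a rival), so Player R loses. Payoff = 0.
Regret = truthful payoff − actual payoff = 7,750 − 0 = 7,750.

Payoff forgone: 7,750.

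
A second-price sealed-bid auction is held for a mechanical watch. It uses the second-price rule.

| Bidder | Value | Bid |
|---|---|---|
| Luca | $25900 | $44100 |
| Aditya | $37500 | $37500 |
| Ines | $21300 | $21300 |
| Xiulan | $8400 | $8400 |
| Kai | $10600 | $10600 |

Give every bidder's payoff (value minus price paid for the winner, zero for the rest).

Sorted high to low: Luca $44100, then Aditya $37500, then Ines $21300, then Kai $10600, then Xiulan $8400.
Luca has the top bid and wins; the price is the second-highest bid, $37500.
Luca's payoff = $25900 − $37500 = -$11600. All other bidders lose, so their payoff is 0.

Payoffs: Luca -$11600, Aditya $0, Ines $0, Xiulan $0, Kai $0.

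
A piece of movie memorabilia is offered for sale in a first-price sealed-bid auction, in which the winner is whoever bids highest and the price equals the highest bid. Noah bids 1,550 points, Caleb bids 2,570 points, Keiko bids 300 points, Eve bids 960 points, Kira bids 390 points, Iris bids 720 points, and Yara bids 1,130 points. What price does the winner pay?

Ranking the bids: Caleb 2,570 points; Noah 1,550 points; Yara 1,130 points; Eve 960 points; Iris 720 points; Kira 390 points; Keiko 300 points.
Caleb is the highest bidder, so Caleb wins.
Under the first-price rule, the price is the highest bid: 2,570 points.

2,570 points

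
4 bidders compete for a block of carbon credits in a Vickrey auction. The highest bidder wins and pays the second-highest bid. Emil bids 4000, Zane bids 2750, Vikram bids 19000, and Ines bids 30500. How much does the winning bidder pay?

The winner pays 19000.

Ordered from highest: Ines 30500, then Vikram 19000, then Emil 4000, then Zane 2750.
Ines has the highest bid, so Ines wins.
The second-highest bid is 19000, so that is what Ines pays.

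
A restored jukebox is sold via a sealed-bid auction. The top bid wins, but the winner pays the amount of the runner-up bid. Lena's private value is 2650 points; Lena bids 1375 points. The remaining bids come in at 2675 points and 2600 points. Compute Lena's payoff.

Lena's payoff: 0 points.

Highest competing bid: 2675 points.
Lena's bid 1375 points is not the highest, so Lena loses, pays nothing, and earns zero payoff.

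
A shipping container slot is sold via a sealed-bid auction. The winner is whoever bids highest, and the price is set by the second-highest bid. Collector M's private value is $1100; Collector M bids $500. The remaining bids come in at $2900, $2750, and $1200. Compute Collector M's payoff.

Highest competing bid: $2900.
Collector M's bid $500 is not the highest, so Collector M loses, pays nothing, and earns zero payoff.

$0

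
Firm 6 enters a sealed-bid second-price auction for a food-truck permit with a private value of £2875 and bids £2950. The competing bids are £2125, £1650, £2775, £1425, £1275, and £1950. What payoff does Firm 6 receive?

£100

Highest competing bid: £2775.
Firm 6's bid £2950 is the highest overall, so Firm 6 wins and pays the second-highest bid, £2775.
Payoff = value − price = £2875 − £2775 = £100.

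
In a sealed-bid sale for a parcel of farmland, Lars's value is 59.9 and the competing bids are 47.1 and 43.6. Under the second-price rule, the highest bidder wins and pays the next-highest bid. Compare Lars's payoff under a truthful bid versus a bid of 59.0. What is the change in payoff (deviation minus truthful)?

0.0

The highest competing bid is 47.1.
Bidding truthfully at 59.9: Lars has the top bid, wins, and pays the second-highest bid 47.1. Payoff = 59.9 − 47.1 = 12.8.
Bidding 59.0: Lars has the top bid, wins, and pays the second-highest bid 47.1. Payoff = 59.9 − 47.1 = 12.8.
Change = 12.8 − 12.8 = 0.0.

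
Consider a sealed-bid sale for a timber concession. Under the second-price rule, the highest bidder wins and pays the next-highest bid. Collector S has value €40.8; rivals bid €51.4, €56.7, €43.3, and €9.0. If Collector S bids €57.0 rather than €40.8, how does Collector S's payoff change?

The highest competing bid is €56.7.
Bidding truthfully at €40.8: the top bid is €56.7 (a rival), so Collector S loses. Payoff = €0.0.
Bidding €57.0: Collector S has the top bid, wins, and pays the second-highest bid €56.7. Payoff = €40.8 − €56.7 = -€15.9.
Change = -€15.9 − €0.0 = -€15.9.
This is the dominant-strategy logic: truthful bidding weakly beats any alternative.

Change in payoff: -€15.9.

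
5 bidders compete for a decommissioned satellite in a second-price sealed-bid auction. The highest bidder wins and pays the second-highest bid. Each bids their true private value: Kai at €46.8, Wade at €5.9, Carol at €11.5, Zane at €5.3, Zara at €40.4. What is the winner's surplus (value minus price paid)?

Ordered from highest: Kai €46.8, then Zara €40.4, then Carol €11.5, then Wade €5.9, then Zane €5.3.
Kai wins with the top bid and pays the second-highest, €40.4.
Surplus = €46.8 − €40.4 = €6.4.

Surplus = €6.4.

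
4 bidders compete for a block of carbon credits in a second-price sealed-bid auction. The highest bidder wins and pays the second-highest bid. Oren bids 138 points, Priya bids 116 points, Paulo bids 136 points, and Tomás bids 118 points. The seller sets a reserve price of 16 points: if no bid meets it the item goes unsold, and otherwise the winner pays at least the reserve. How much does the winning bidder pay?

136 points

Ranking the bids: Oren 138 points; Paulo 136 points; Tomás 118 points; Priya 116 points.
Oren has the highest bid, so Oren wins.
The second-highest bid is 136 points, which exceeds the reserve, so that sets the price.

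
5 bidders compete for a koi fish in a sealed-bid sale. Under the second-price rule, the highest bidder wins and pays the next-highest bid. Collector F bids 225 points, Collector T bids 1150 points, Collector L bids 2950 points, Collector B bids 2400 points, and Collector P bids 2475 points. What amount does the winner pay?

Bids in descending order: Collector L 2950 points; Collector P 2475 points; Collector B 2400 points; Collector T 1150 points; Collector F 225 points.
Collector L has the highest bid, so Collector L wins.
The second-highest bid is 2475 points, so that is what Collector L pays.

2475 points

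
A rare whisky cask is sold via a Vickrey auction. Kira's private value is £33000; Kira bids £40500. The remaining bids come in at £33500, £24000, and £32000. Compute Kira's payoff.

Kira's payoff: -£500.

Highest competing bid: £33500.
Kira's bid £40500 is the highest overall, so Kira wins and pays the second-highest bid, £33500.
Payoff = value − price = £33000 − £33500 = -£500.
Overbidding won the item at a price above value — truthful bidding would have avoided this loss.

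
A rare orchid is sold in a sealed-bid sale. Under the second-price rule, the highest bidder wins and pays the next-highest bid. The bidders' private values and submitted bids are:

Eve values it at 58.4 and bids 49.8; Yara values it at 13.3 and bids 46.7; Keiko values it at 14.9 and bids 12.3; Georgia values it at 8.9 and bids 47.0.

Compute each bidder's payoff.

Payoffs: Eve 11.4, Yara 0.0, Keiko 0.0, Georgia 0.0.

Ranking the bids: Eve 49.8; Georgia 47.0; Yara 46.7; Keiko 12.3.
Eve has the top bid and wins; the price is the second-highest bid, 47.0.
Eve's payoff = 58.4 − 47.0 = 11.4. All other bidders lose, so their payoff is 0.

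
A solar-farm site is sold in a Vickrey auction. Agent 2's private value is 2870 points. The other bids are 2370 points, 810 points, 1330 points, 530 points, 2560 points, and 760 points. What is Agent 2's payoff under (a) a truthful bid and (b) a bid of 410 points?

The highest competing bid is 2560 points.
Bidding truthfully at 2870 points: Agent 2 has the top bid, wins, and pays the second-highest bid 2560 points. Payoff = 2870 points − 2560 points = 310 points.
Bidding 410 points: the top bid is 2560 points (a rival), so Agent 2 loses. Payoff = 0 points.

(a) 310 points  (b) 0 points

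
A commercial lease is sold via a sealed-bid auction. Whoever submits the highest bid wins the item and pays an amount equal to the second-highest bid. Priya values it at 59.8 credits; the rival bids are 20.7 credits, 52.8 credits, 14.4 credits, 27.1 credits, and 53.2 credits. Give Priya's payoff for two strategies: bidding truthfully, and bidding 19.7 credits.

Truthful: 6.6 credits; alternative: 0.0 credits.

The highest competing bid is 53.2 credits.
Bidding truthfully at 59.8 credits: Priya has the top bid, wins, and pays the second-highest bid 53.2 credits. Payoff = 59.8 credits − 53.2 credits = 6.6 credits.
Bidding 19.7 credits: the top bid is 53.2 credits (a rival), so Priya loses. Payoff = 0.0 credits.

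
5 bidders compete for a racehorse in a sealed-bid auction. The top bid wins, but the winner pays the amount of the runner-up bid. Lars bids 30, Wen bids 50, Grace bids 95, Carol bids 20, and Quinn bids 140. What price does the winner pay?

95

Ranking the bids: Quinn 140, then Grace 95, then Wen 50, then Lars 30, then Carol 20.
Quinn has the highest bid, so Quinn wins.
The second-highest bid is 95, so that is what Quinn pays.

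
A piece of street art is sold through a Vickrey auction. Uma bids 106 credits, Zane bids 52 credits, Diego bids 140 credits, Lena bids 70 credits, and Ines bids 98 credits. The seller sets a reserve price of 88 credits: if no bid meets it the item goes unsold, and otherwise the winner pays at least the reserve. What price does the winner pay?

Price paid: 106 credits.

Sorted high to low: Diego 140 credits > Uma 106 credits > Ines 98 credits > Lena 70 credits > Zane 52 credits.
Diego has the highest bid, so Diego wins.
The second-highest bid is 106 credits, which exceeds the reserve, so that sets the price.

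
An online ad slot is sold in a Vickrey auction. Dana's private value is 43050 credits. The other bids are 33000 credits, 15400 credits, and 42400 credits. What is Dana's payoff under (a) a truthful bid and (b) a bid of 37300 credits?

(a) 650 credits  (b) 0 credits

The highest competing bid is 42400 credits.
Bidding truthfully at 43050 credits: Dana has the top bid, wins, and pays the second-highest bid 42400 credits. Payoff = 43050 credits − 42400 credits = 650 credits.
Bidding 37300 credits: the top bid is 42400 credits (a rival), so Dana loses. Payoff = 0 credits.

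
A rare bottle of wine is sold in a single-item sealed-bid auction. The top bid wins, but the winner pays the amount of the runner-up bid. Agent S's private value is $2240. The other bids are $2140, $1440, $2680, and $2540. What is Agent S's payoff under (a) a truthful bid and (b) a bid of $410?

The highest competing bid is $2680.
Bidding truthfully at $2240: the top bid is $2680 (a rival), so Agent S loses. Payoff = $0.
Bidding $410: the top bid is $2680 (a rival), so Agent S loses. Payoff = $0.
The bid only affects whether you win, not the price — here both bids land on the same side of the top rival bid, so the deviation is payoff-neutral.

Truthful: $0; alternative: $0.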